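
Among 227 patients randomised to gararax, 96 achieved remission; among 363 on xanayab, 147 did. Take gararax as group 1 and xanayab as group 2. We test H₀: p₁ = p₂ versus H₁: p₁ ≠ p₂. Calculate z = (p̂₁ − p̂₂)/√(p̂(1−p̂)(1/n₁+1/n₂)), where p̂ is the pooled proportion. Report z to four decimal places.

p̂₁ = 96/227 ≈ 0.422907, p̂₂ = 147/363 ≈ 0.404959.
Pooled p̂ = (96+147)/(227+363) = 243/590 = 0.411864.
SE = √(0.242232 × 0.00716011) = 0.041646.
z = (0.422907 − 0.404959)/0.041646 = 0.017948/0.041646 = 0.4310.

z = 0.4310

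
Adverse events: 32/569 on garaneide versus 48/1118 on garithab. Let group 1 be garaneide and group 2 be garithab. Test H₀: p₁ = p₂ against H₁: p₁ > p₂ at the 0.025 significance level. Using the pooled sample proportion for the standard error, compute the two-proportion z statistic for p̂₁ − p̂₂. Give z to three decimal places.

p̂₁ = 32/569 = 0.05624, p̂₂ = 48/1118 = 0.04293.
Pooled p̂ = (32+48)/(569+1118) = 80/1687 = 0.04742.
SE = √(p̂(1−p̂)(1/n₁+1/n₂)) = √(0.04742·0.95258·0.00265192) = √(0.000119794) = 0.01095.
z = (0.05624 − 0.04293)/0.01095 = 0.01331/0.01095 = 1.216.
p-value = P(Z > 1.216) ≈ 0.1121, so at α = 0.025 we fail to reject H₀.

z = 1.216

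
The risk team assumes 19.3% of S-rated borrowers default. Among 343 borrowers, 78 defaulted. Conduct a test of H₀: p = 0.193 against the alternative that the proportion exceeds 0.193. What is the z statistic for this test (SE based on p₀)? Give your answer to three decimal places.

p̂ = 78/343 = 0.22741.
Under H₀, SE = √(0.193·0.807/343) = √(0.000454085) = 0.02131.
z = (0.22741 − 0.193)/0.02131 = 0.03441/0.02131 = 1.615.

z = 1.615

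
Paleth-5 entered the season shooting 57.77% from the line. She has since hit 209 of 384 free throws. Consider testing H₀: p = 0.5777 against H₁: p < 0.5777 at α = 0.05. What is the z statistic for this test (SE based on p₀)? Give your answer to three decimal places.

p̂ = 209/384 = 0.54427.
SE = √(p₀(1−p₀)/n) = √(0.24396/384) = 0.02521.
z = (0.54427 − 0.5777)/0.02521 = -0.03343/0.02521 = -1.326.
p-value = P(Z < -1.326) ≈ 0.0924. With α = 0.05, fail to reject H₀.

z = -1.326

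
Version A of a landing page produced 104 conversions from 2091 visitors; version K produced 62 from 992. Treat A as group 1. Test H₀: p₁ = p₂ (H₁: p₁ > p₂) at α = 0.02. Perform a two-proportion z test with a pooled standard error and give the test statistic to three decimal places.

p̂₁ = 104/2091 = 0.04974, p̂₂ = 62/992 = 0.06250.
Pooled p̂ = (104+62)/(2091+992) = 166/3083 = 0.05384.
SE = √(p̂(1−p̂)(1/n₁+1/n₂)) = √(0.05384·0.94616·0.0014863) = √(7.57191e-05) = 0.00870.
z = (0.04974 − 0.06250)/0.00870 = -0.01276/0.00870 = -1.467.
p-value = P(Z > -1.467) ≈ 0.9288, so at α = 0.02 we fail to reject H₀.

z = -1.467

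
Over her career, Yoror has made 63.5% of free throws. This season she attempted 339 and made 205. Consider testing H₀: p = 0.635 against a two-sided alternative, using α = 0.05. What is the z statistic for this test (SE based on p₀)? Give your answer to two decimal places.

z = -1.16

p̂ = 205/339 ≈ 0.6047.
Standard error under H₀: √(0.635×0.365/339) = 0.0261.
z = (0.6047 − 0.635)/0.0261 = -0.0303/0.0261 = -1.16.
Two-sided p-value ≈ 2·Φ(−1.158) = 0.2468. With α = 0.05, fail to reject H₀.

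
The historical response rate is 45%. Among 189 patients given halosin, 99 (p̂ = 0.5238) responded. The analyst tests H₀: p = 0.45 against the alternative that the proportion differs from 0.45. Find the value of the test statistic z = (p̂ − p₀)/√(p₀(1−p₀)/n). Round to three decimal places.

p̂ = 99/189 = 0.52381.
Under H₀, SE = √(0.45·0.55/189) = √(0.00130952) = 0.03619.
z = (0.52381 − 0.45)/0.03619 = 0.07381/0.03619 = 2.040.
Two-sided p-value ≈ 2·Φ(−2.040) = 0.0414.

z = 2.040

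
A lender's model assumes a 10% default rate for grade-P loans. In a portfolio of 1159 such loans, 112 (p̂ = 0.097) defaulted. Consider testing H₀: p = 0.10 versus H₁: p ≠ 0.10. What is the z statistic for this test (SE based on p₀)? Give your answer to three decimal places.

p̂ = 112/1159 = 0.096635.
SE = √(p₀(1−p₀)/n) = √(0.09/1159) = 0.008812.
z = (0.096635 − 0.1)/0.008812 = -0.003365/0.008812 = -0.382.
p-value = 2·P(Z > 0.382) ≈ 0.7026.

z = -0.382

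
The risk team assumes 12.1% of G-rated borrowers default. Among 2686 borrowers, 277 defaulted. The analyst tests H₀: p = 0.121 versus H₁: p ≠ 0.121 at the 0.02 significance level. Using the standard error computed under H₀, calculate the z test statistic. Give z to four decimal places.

z = -2.8402

p̂ = 277/2686 ≈ 0.1031273.
Standard error under H₀: √(0.121×0.879/2686) = 0.0062927.
z = (0.1031273 − 0.121)/0.0062927 = -0.0178727/0.0062927 = -2.8402.
p-value = 2·P(Z > 2.840) ≈ 0.0045; since p < α = 0.02, reject H₀.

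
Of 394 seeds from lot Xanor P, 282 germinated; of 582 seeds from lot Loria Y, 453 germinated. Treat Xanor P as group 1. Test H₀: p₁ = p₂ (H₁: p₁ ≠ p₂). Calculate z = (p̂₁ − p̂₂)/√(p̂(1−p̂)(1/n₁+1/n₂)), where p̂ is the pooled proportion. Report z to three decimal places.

z = -2.226

p̂₁ = 282/394 = 0.71574, p̂₂ = 453/582 = 0.77835.
Pooled p̂ = (282+453)/(394+582) = 735/976 = 0.75307.
SE = √(0.185954 × 0.00425628) = 0.02813.
z = (0.71574 − 0.77835)/0.02813 = -0.06261/0.02813 = -2.226.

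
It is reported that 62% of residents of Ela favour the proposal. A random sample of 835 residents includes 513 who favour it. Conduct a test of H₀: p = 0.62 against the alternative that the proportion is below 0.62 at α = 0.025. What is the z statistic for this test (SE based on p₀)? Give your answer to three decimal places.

p̂ = 513/835 = 0.61437.
SE = √(p₀(1−p₀)/n) = √(0.2356/835) = 0.01680.
z = (0.61437 − 0.62)/0.01680 = -0.00563/0.01680 = -0.335.
p-value = P(Z < -0.335) ≈ 0.3688; since p > α = 0.025, fail to reject H₀.

z = -0.335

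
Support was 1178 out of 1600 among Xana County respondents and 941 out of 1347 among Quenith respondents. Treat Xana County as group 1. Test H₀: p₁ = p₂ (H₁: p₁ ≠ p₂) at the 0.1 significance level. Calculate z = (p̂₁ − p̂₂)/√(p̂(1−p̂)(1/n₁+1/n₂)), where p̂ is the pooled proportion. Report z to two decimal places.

z = 2.27

p̂₁ = 1178/1600 = 0.7362, p̂₂ = 941/1347 = 0.6986.
Pooled p̂ = (1178+941)/(1600+1347) = 2119/2947 = 0.7190.
SE = √(p̂(1−p̂)(1/n₁+1/n₂)) = √(0.7190·0.2810·0.00136739) = √(0.000276244) = 0.0166.
z = (0.7362 − 0.6986)/0.0166 = 0.0376/0.0166 = 2.27.
p-value = 2·P(Z > 2.266) ≈ 0.0235. With α = 0.1, reject H₀.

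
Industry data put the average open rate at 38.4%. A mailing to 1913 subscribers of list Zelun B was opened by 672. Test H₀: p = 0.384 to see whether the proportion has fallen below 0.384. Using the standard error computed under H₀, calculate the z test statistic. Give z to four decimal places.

p̂ = 672/1913 ≈ 0.351281.
Standard error under H₀: √(0.384×0.616/1913) = 0.011120.
z = (0.351281 − 0.384)/0.011120 = -0.032719/0.011120 = -2.9424.

z = -2.9424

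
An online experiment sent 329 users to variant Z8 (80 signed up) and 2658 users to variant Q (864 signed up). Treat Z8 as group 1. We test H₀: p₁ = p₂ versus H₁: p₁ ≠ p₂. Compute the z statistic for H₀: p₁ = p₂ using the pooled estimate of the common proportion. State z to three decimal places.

z = -3.014

p̂₁ = 80/329 = 0.24316, p̂₂ = 864/2658 = 0.32506.
Pooled p̂ = (80+864)/(329+2658) = 944/2987 = 0.31604.
SE = √(p̂(1−p̂)(1/n₁+1/n₂)) = √(0.31604·0.68396·0.00341574) = √(0.000738336) = 0.02717.
z = (0.24316 − 0.32506)/0.02717 = -0.08190/0.02717 = -3.014.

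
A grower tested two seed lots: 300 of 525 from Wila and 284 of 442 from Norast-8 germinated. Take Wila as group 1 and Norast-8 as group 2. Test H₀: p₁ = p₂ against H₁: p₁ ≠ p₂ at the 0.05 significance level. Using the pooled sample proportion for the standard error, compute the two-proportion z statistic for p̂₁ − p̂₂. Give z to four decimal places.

p̂₁ = 300/525 = 0.571429, p̂₂ = 284/442 = 0.642534.
Pooled p̂ = (300+284)/(525+442) = 584/967 = 0.603930.
SE = √(0.239199 × 0.00416721) = 0.031572.
z = (0.571429 − 0.642534)/0.031572 = -0.071105/0.031572 = -2.2522.
p-value = 2·P(Z > 2.252) ≈ 0.0243, so at α = 0.05 we reject H₀.

z = -2.2522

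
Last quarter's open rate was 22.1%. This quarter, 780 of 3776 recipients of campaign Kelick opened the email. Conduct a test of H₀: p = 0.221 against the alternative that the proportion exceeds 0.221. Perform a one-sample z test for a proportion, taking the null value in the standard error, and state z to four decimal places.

p̂ = 780/3776 ≈ 0.206568.
Under H₀, SE = √(0.221·0.779/3776) = √(4.5593e-05) = 0.006752.
z = (0.206568 − 0.221)/0.006752 = -0.014432/0.006752 = -2.1374.
p-value = P(Z > -2.137) ≈ 0.9837.

z = -2.1374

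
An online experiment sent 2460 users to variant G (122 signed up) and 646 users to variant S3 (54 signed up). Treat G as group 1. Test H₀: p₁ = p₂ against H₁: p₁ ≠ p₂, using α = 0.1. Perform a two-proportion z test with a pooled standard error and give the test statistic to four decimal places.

z = -3.3262

p̂₁ = 122/2460 = 0.0495935, p̂₂ = 54/646 = 0.0835913.
Pooled p̂ = (122+54)/(2460+646) = 176/3106 = 0.0566645.
SE = √(p̂(1−p̂)(1/n₁+1/n₂)) = √(0.0566645·0.9433355·0.00195449) = √(0.000104475) = 0.0102213.
z = (0.0495935 − 0.0835913)/0.0102213 = -0.0339978/0.0102213 = -3.3262.
Two-sided p-value ≈ 2·Φ(−3.326) = 0.0009; since p < α = 0.1, reject H₀.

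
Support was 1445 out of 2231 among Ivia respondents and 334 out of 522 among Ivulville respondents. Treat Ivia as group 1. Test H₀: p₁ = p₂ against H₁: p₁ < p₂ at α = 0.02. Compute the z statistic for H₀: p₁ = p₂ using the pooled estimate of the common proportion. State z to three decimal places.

z = 0.337

p̂₁ = 1445/2231 = 0.64769, p̂₂ = 334/522 = 0.63985.
Pooled p̂ = (1445+334)/(2231+522) = 1779/2753 = 0.64620.
SE = √(0.228624 × 0.00236394) = 0.02325.
z = (0.64769 − 0.63985)/0.02325 = 0.00784/0.02325 = 0.337.
p-value = P(Z < 0.337) ≈ 0.6321; since p > α = 0.02, fail to reject H₀.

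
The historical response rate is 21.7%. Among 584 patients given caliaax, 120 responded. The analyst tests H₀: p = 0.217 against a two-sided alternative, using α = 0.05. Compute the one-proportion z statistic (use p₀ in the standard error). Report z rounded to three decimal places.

p̂ = 120/584 ≈ 0.20548.
Standard error under H₀: √(0.217×0.783/584) = 0.01706.
z = (0.20548 − 0.217)/0.01706 = -0.01152/0.01706 = -0.675.
p-value = 2·P(Z > 0.675) ≈ 0.4994, so at α = 0.05 we fail to reject H₀.

z = -0.675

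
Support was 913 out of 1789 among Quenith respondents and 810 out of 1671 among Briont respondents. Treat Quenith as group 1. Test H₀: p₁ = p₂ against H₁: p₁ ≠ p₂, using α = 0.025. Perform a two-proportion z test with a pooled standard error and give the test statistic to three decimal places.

p̂₁ = 913/1789 = 0.51034, p̂₂ = 810/1671 = 0.48474.
Pooled p̂ = (913+810)/(1789+1671) = 1723/3460 = 0.49798.
SE = √(0.249996 × 0.00115742) = 0.01701.
z = (0.51034 − 0.48474)/0.01701 = 0.02560/0.01701 = 1.505.
Two-sided p-value ≈ 2·Φ(−1.505) = 0.1323; since p > α = 0.025, fail to reject H₀.

z = 1.505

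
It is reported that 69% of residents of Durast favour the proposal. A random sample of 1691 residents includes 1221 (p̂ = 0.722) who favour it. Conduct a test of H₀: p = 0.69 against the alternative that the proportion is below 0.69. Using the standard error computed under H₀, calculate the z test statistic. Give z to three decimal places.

z = 2.850

p̂ = 1221/1691 = 0.72206.
Under H₀, SE = √(0.69·0.31/1691) = √(0.000126493) = 0.01125.
z = (0.72206 − 0.69)/0.01125 = 0.03206/0.01125 = 2.850.
p-value = P(Z < 2.850) ≈ 0.9978.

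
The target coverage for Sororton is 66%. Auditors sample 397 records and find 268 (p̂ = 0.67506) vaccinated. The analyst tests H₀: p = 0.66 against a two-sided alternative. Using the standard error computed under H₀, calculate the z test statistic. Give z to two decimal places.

z = 0.63

p̂ = 268/397 ≈ 0.6751.
Under H₀, SE = √(0.66·0.34/397) = √(0.000565239) = 0.0238.
z = (0.6751 − 0.66)/0.0238 = 0.0151/0.0238 = 0.63.
p-value = 2·P(Z > 0.634) ≈ 0.5264.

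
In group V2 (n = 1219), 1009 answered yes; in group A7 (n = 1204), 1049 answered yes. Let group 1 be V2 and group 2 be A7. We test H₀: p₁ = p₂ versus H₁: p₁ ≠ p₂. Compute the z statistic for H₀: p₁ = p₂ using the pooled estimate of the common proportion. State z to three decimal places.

z = -2.995

p̂₁ = 1009/1219 ≈ 0.827728, p̂₂ = 1049/1204 ≈ 0.871262.
Pooled p̂ = (1009+1049)/(1219+1204) = 2058/2423 = 0.849360.
SE = √(0.127947 × 0.00165091) = 0.014534.
z = (0.827728 − 0.871262)/0.014534 = -0.043534/0.014534 = -2.995.
Two-sided p-value ≈ 2·Φ(−2.995) = 0.0027.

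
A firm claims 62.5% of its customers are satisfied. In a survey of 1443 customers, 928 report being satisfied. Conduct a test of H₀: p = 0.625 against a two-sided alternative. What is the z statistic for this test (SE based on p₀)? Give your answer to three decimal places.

p̂ = 928/1443 ≈ 0.64310.
SE = √(p₀(1−p₀)/n) = √(0.23438/1443) = 0.01274.
z = (0.64310 − 0.625)/0.01274 = 0.01810/0.01274 = 1.421.

z = 1.421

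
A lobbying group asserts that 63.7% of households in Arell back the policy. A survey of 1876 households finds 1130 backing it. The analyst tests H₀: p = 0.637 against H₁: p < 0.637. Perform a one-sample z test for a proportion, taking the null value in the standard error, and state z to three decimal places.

z = -3.121

p̂ = 1130/1876 ≈ 0.6023454.
Under H₀, SE = √(0.637·0.363/1876) = √(0.000123257) = 0.0111021.
z = (0.6023454 − 0.637)/0.0111021 = -0.0346546/0.0111021 = -3.121.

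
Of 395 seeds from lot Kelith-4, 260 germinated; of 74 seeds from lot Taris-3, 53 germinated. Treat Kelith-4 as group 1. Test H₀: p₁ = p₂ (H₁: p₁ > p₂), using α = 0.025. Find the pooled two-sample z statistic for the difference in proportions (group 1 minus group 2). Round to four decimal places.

p̂₁ = 260/395 = 0.658228, p̂₂ = 53/74 = 0.716216.
Pooled p̂ = (260+53)/(395+74) = 313/469 = 0.667377.
SE = √(p̂(1−p̂)(1/n₁+1/n₂)) = √(0.667377·0.332623·0.0160452) = √(0.00356178) = 0.059681.
z = (0.658228 − 0.716216)/0.059681 = -0.057988/0.059681 = -0.9716.
p-value = P(Z > -0.972) ≈ 0.8344; since p > α = 0.025, fail to reject H₀.

z = -0.9716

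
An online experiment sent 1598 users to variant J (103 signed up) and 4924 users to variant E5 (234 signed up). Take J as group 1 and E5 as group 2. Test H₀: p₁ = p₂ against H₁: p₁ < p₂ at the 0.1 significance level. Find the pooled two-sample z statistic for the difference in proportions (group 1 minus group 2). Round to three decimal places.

z = 2.657

p̂₁ = 103/1598 ≈ 0.064456, p̂₂ = 234/4924 ≈ 0.047522.
Pooled p̂ = (103+234)/(1598+4924) = 337/6522 = 0.051671.
SE = √(0.0490013 × 0.000828869) = 0.006373.
z = (0.064456 − 0.047522)/0.006373 = 0.016934/0.006373 = 2.657.
p-value = P(Z < 2.657) ≈ 0.9961; since p > α = 0.1, fail to reject H₀.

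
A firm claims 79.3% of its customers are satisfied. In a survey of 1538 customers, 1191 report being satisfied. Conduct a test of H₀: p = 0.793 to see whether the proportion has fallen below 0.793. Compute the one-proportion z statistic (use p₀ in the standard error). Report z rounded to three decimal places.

p̂ = 1191/1538 = 0.774382.
SE = √(p₀(1−p₀)/n) = √(0.16415/1538) = 0.010331.
z = (0.774382 − 0.793)/0.010331 = -0.018618/0.010331 = -1.802.
p-value = P(Z < -1.802) ≈ 0.0358.

z = -1.802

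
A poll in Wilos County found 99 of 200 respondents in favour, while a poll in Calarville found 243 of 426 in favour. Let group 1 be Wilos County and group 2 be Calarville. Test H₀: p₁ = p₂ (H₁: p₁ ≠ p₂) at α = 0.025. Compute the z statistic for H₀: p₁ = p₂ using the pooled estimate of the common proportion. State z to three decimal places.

p̂₁ = 99/200 = 0.495000, p̂₂ = 243/426 = 0.570423.
Pooled p̂ = (99+243)/(200+426) = 342/626 = 0.546326.
SE = √(0.247854 × 0.00734742) = 0.042674.
z = (0.495000 − 0.570423)/0.042674 = -0.075423/0.042674 = -1.767.
p-value = 2·P(Z > 1.767) ≈ 0.0772. With α = 0.025, fail to reject H₀.

z = -1.767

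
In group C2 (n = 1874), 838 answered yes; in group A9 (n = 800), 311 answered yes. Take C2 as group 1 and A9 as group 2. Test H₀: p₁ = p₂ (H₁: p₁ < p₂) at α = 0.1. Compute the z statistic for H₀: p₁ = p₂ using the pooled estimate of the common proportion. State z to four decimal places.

z = 2.7944

p̂₁ = 838/1874 = 0.447172, p̂₂ = 311/800 = 0.388750.
Pooled p̂ = (838+311)/(1874+800) = 1149/2674 = 0.429693.
SE = √(p̂(1−p̂)(1/n₁+1/n₂)) = √(0.429693·0.570307·0.00178362) = √(0.000437088) = 0.020907.
z = (0.447172 − 0.388750)/0.020907 = 0.058422/0.020907 = 2.7944.
p-value = P(Z < 2.794) ≈ 0.9974. With α = 0.1, fail to reject H₀.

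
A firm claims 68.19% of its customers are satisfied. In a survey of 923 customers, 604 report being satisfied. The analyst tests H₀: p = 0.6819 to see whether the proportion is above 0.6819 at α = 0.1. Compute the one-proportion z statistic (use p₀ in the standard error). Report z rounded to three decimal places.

z = -1.795

p̂ = 604/923 ≈ 0.65439.
SE = √(p₀(1−p₀)/n) = √(0.21691/923) = 0.01533.
z = (0.65439 − 0.6819)/0.01533 = -0.02751/0.01533 = -1.795.
p-value = P(Z > -1.795) ≈ 0.9636; since p > α = 0.1, fail to reject H₀.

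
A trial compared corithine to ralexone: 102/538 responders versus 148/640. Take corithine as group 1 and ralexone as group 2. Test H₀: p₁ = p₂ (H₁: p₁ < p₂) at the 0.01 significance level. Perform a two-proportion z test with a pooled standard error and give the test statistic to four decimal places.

p̂₁ = 102/538 ≈ 0.189591, p̂₂ = 148/640 ≈ 0.231250.
Pooled p̂ = (102+148)/(538+640) = 250/1178 = 0.212224.
SE = √(0.167185 × 0.00342124) = 0.023916.
z = (0.189591 − 0.231250)/0.023916 = -0.041659/0.023916 = -1.7419.
p-value = P(Z < -1.742) ≈ 0.0408; since p > α = 0.01, fail to reject H₀.

z = -1.7419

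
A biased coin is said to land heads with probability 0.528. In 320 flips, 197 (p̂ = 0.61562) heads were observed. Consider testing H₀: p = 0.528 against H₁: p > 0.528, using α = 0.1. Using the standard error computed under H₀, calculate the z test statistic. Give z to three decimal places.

p̂ = 197/320 = 0.615625.
Standard error under H₀: √(0.528×0.472/320) = 0.027907.
z = (0.615625 − 0.528)/0.027907 = 0.087625/0.027907 = 3.140.
p-value = P(Z > 3.140) ≈ 0.0008, so at α = 0.1 we reject H₀.

z = 3.140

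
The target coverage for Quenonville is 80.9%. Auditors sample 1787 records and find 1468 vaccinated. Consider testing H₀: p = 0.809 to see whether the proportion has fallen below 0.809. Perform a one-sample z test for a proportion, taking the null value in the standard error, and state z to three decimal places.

z = 1.343

p̂ = 1468/1787 ≈ 0.82149.
Under H₀, SE = √(0.809·0.191/1787) = √(8.64684e-05) = 0.00930.
z = (0.82149 − 0.809)/0.00930 = 0.01249/0.00930 = 1.343.
p-value = P(Z < 1.343) ≈ 0.9104.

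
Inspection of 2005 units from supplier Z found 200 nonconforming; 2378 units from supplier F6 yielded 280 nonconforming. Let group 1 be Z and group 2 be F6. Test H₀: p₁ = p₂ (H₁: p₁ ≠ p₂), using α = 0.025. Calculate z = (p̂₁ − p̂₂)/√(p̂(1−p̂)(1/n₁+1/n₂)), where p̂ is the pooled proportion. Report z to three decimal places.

p̂₁ = 200/2005 ≈ 0.09975, p̂₂ = 280/2378 ≈ 0.11775.
Pooled p̂ = (200+280)/(2005+2378) = 480/4383 = 0.10951.
SE = √(p̂(1−p̂)(1/n₁+1/n₂)) = √(0.10951·0.89049·0.000919275) = √(8.96483e-05) = 0.00947.
z = (0.09975 − 0.11775)/0.00947 = -0.01800/0.00947 = -1.901.
Two-sided p-value ≈ 2·Φ(−1.901) = 0.0574; since p > α = 0.025, fail to reject H₀.

z = -1.901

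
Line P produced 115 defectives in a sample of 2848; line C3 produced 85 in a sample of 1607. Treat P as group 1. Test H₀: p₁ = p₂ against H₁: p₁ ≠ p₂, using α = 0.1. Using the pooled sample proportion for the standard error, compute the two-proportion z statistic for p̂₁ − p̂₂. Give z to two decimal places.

z = -1.94

p̂₁ = 115/2848 ≈ 0.04038, p̂₂ = 85/1607 ≈ 0.05289.
Pooled p̂ = (115+85)/(2848+1607) = 200/4455 = 0.04489.
SE = √(0.042878 × 0.000973401) = 0.00646.
z = (0.04038 − 0.05289)/0.00646 = -0.01251/0.00646 = -1.94.
p-value = 2·P(Z > 1.937) ≈ 0.0527, so at α = 0.1 we reject H₀.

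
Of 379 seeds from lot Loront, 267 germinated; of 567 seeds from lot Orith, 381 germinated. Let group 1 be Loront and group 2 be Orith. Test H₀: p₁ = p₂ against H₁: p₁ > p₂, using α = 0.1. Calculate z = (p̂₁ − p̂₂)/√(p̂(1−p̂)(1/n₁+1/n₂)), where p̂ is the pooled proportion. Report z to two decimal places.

p̂₁ = 267/379 = 0.7045, p̂₂ = 381/567 = 0.6720.
Pooled p̂ = (267+381)/(379+567) = 648/946 = 0.6850.
SE = √(0.215779 × 0.00440219) = 0.0308.
z = (0.7045 − 0.6720)/0.0308 = 0.0325/0.0308 = 1.06.
p-value = P(Z > 1.055) ≈ 0.1456, so at α = 0.1 we fail to reject H₀.

z = 1.06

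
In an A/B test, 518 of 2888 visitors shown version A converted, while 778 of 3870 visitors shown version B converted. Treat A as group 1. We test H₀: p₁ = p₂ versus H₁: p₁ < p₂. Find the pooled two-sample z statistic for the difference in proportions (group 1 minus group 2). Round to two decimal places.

z = -2.24

p̂₁ = 518/2888 ≈ 0.17936, p̂₂ = 778/3870 ≈ 0.20103.
Pooled p̂ = (518+778)/(2888+3870) = 1296/6758 = 0.19177.
SE = √(p̂(1−p̂)(1/n₁+1/n₂)) = √(0.19177·0.80823·0.000604658) = √(9.37196e-05) = 0.00968.
z = (0.17936 − 0.20103)/0.00968 = -0.02167/0.00968 = -2.24.
p-value = P(Z < -2.239) ≈ 0.0126.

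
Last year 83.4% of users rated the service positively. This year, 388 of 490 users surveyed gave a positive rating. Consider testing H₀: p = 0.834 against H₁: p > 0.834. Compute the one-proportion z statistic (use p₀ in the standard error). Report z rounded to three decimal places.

p̂ = 388/490 = 0.79184.
Under H₀, SE = √(0.834·0.166/490) = √(0.000282539) = 0.01681.
z = (0.79184 − 0.834)/0.01681 = -0.04216/0.01681 = -2.508.
p-value = P(Z > -2.508) ≈ 0.9939.

z = -2.508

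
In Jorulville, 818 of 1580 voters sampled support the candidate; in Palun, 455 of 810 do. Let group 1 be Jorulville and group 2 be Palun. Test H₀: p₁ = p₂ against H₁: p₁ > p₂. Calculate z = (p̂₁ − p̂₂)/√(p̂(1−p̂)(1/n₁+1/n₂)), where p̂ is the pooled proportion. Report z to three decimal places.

z = -2.041

p̂₁ = 818/1580 = 0.51772, p̂₂ = 455/810 = 0.56173.
Pooled p̂ = (818+455)/(1580+810) = 1273/2390 = 0.53264.
SE = √(p̂(1−p̂)(1/n₁+1/n₂)) = √(0.53264·0.46736·0.00186748) = √(0.000464881) = 0.02156.
z = (0.51772 − 0.56173)/0.02156 = -0.04401/0.02156 = -2.041.
p-value = P(Z > -2.041) ≈ 0.9794.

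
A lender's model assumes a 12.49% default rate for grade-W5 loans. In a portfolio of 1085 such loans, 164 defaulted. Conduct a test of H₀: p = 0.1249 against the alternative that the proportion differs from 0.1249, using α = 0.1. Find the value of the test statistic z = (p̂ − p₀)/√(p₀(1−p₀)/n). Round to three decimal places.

p̂ = 164/1085 ≈ 0.151152.
SE = √(p₀(1−p₀)/n) = √(0.1093/1085) = 0.010037.
z = (0.151152 − 0.1249)/0.010037 = 0.026252/0.010037 = 2.616.
p-value = 2·P(Z > 2.616) ≈ 0.0089, so at α = 0.1 we reject H₀.

z = 2.616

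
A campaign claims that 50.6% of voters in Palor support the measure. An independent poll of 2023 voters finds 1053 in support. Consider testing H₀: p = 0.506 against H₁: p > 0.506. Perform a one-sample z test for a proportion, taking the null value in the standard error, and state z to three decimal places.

p̂ = 1053/2023 = 0.520514.
Under H₀, SE = √(0.506·0.494/2023) = √(0.000123561) = 0.011116.
z = (0.520514 − 0.506)/0.011116 = 0.014514/0.011116 = 1.306.
p-value = P(Z > 1.306) ≈ 0.0958.

z = 1.306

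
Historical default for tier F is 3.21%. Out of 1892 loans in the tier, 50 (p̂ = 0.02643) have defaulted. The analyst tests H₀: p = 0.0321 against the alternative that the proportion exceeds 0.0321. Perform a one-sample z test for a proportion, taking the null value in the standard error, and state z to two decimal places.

z = -1.40

p̂ = 50/1892 = 0.02643.
SE = √(p₀(1−p₀)/n) = √(0.03107/1892) = 0.00405.
z = (0.02643 − 0.0321)/0.00405 = -0.00567/0.00405 = -1.40.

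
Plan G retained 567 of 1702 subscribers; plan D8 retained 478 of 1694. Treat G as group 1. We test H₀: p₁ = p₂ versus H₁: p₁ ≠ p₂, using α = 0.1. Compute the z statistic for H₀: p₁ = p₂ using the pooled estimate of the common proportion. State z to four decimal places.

z = 3.2174

p̂₁ = 567/1702 ≈ 0.3331375, p̂₂ = 478/1694 ≈ 0.2821724.
Pooled p̂ = (567+478)/(1702+1694) = 1045/3396 = 0.3077150.
SE = √(0.213026 × 0.00117786) = 0.0158403.
z = (0.3331375 − 0.2821724)/0.0158403 = 0.0509651/0.0158403 = 3.2174.
p-value = 2·P(Z > 3.217) ≈ 0.0013; since p < α = 0.1, reject H₀.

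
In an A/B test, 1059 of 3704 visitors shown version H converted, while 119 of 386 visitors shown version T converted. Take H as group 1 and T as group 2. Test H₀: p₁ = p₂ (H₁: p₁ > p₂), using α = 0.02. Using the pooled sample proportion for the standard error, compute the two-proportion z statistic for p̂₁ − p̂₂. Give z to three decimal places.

p̂₁ = 1059/3704 = 0.28591, p̂₂ = 119/386 = 0.30829.
Pooled p̂ = (1059+119)/(3704+386) = 1178/4090 = 0.28802.
SE = √(p̂(1−p̂)(1/n₁+1/n₂)) = √(0.28802·0.71198·0.00286065) = √(0.000586618) = 0.02422.
z = (0.28591 − 0.30829)/0.02422 = -0.02238/0.02422 = -0.924.
p-value = P(Z > -0.924) ≈ 0.8223; since p > α = 0.02, fail to reject H₀.

z = -0.924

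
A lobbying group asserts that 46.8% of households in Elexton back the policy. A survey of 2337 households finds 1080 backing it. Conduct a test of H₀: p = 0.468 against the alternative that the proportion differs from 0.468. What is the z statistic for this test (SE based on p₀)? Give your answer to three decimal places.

p̂ = 1080/2337 ≈ 0.46213.
Under H₀, SE = √(0.468·0.532/2337) = √(0.000106537) = 0.01032.
z = (0.46213 − 0.468)/0.01032 = -0.00587/0.01032 = -0.569.
Two-sided p-value ≈ 2·Φ(−0.569) = 0.5696.

z = -0.569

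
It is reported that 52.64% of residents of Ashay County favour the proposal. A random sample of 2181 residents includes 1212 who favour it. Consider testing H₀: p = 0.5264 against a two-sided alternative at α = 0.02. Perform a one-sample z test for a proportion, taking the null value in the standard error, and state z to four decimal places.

p̂ = 1212/2181 ≈ 0.5557084.
Standard error under H₀: √(0.5264×0.4736/2181) = 0.0106914.
z = (0.5557084 − 0.5264)/0.0106914 = 0.0293084/0.0106914 = 2.7413.
Two-sided p-value ≈ 2·Φ(−2.741) = 0.0061. With α = 0.02, reject H₀.

z = 2.7413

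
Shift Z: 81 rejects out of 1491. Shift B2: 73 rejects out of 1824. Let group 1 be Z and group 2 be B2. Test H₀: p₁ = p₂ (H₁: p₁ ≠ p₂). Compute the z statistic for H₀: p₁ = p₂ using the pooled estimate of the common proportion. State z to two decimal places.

z = 1.95

p̂₁ = 81/1491 ≈ 0.05433, p̂₂ = 73/1824 ≈ 0.04002.
Pooled p̂ = (81+73)/(1491+1824) = 154/3315 = 0.04646.
SE = √(0.0442974 × 0.00121894) = 0.00735.
z = (0.05433 − 0.04002)/0.00735 = 0.01431/0.00735 = 1.95.
Two-sided p-value ≈ 2·Φ(−1.947) = 0.0516.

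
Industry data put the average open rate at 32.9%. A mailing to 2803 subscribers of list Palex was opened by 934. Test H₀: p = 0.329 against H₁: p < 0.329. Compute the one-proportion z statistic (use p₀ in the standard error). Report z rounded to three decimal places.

z = 0.475

p̂ = 934/2803 = 0.33321.
SE = √(p₀(1−p₀)/n) = √(0.22076/2803) = 0.00887.
z = (0.33321 − 0.329)/0.00887 = 0.00421/0.00887 = 0.475.
p-value = P(Z < 0.475) ≈ 0.6826.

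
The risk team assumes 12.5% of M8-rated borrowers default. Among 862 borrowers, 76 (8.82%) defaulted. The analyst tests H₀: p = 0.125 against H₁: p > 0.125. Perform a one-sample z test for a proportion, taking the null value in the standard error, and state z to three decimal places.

p̂ = 76/862 = 0.088167.
SE = √(p₀(1−p₀)/n) = √(0.10938/862) = 0.011264.
z = (0.088167 − 0.125)/0.011264 = -0.036833/0.011264 = -3.270.

z = -3.270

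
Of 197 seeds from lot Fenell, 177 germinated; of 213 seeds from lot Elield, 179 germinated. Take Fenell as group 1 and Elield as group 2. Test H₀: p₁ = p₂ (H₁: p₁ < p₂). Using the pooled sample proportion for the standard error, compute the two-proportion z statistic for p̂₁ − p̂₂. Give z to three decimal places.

z = 1.738

p̂₁ = 177/197 = 0.89848, p̂₂ = 179/213 = 0.84038.
Pooled p̂ = (177+179)/(197+213) = 356/410 = 0.86829.
SE = √(0.11436 × 0.00977098) = 0.03343.
z = (0.89848 − 0.84038)/0.03343 = 0.05810/0.03343 = 1.738.
p-value = P(Z < 1.738) ≈ 0.9589.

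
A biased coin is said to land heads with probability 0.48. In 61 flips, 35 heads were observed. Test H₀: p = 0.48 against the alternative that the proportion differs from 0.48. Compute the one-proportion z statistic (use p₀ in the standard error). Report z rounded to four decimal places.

z = 1.4659

p̂ = 35/61 ≈ 0.573770.
Under H₀, SE = √(0.48·0.52/61) = √(0.0040918) = 0.063967.
z = (0.573770 − 0.48)/0.063967 = 0.093770/0.063967 = 1.4659.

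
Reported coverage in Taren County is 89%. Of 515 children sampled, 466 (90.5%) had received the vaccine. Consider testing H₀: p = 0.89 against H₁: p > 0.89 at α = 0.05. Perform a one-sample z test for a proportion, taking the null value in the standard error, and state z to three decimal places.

z = 1.077

p̂ = 466/515 ≈ 0.90485.
SE = √(p₀(1−p₀)/n) = √(0.0979/515) = 0.01379.
z = (0.90485 − 0.89)/0.01379 = 0.01485/0.01379 = 1.077.
p-value = P(Z > 1.077) ≈ 0.1407. With α = 0.05, fail to reject H₀.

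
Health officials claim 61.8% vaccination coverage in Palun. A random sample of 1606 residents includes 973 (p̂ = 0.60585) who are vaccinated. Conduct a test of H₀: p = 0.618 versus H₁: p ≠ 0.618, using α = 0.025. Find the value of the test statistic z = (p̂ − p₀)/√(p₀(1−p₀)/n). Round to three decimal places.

z = -1.002

p̂ = 973/1606 ≈ 0.60585.
SE = √(p₀(1−p₀)/n) = √(0.23608/1606) = 0.01212.
z = (0.60585 − 0.618)/0.01212 = -0.01215/0.01212 = -1.002.
Two-sided p-value ≈ 2·Φ(−1.002) = 0.3164. With α = 0.025, fail to reject H₀.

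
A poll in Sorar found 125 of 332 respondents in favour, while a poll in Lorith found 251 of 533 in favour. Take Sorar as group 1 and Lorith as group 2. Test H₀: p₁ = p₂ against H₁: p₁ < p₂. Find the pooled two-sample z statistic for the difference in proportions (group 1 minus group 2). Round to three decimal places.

p̂₁ = 125/332 ≈ 0.37651, p̂₂ = 251/533 ≈ 0.47092.
Pooled p̂ = (125+251)/(332+533) = 376/865 = 0.43468.
SE = √(0.245734 × 0.00488822) = 0.03466.
z = (0.37651 − 0.47092)/0.03466 = -0.09441/0.03466 = -2.724.

z = -2.724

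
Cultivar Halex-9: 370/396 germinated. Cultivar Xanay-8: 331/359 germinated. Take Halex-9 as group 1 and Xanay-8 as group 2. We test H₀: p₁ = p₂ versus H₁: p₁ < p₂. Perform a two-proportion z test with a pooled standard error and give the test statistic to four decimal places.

z = 0.6570

p̂₁ = 370/396 = 0.9343434, p̂₂ = 331/359 = 0.9220056.
Pooled p̂ = (370+331)/(396+359) = 701/755 = 0.9284768.
SE = √(0.0664076 × 0.00531077) = 0.0187797.
z = (0.9343434 − 0.9220056)/0.0187797 = 0.0123378/0.0187797 = 0.6570.
p-value = P(Z < 0.657) ≈ 0.7444.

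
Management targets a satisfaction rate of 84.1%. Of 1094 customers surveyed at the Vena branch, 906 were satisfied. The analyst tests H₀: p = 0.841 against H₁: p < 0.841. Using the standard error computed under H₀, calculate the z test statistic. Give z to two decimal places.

z = -1.16

p̂ = 906/1094 ≈ 0.82815.
SE = √(p₀(1−p₀)/n) = √(0.13372/1094) = 0.01106.
z = (0.82815 − 0.841)/0.01106 = -0.01285/0.01106 = -1.16.
p-value = P(Z < -1.162) ≈ 0.1226.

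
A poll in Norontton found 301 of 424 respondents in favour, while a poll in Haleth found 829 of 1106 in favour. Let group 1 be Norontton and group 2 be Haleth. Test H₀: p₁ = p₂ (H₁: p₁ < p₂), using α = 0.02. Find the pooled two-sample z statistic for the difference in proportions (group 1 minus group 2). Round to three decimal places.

z = -1.579

p̂₁ = 301/424 ≈ 0.70991, p̂₂ = 829/1106 ≈ 0.74955.
Pooled p̂ = (301+829)/(424+1106) = 1130/1530 = 0.73856.
SE = √(p̂(1−p̂)(1/n₁+1/n₂)) = √(0.73856·0.26144·0.00326265) = √(0.000629979) = 0.02510.
z = (0.70991 − 0.74955)/0.02510 = -0.03964/0.02510 = -1.579.
p-value = P(Z < -1.579) ≈ 0.0571. With α = 0.02, fail to reject H₀.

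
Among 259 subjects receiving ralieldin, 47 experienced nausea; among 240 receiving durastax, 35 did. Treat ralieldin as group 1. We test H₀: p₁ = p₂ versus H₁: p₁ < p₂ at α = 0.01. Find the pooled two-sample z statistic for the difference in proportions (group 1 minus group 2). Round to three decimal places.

z = 1.073

p̂₁ = 47/259 ≈ 0.18147, p̂₂ = 35/240 ≈ 0.14583.
Pooled p̂ = (47+35)/(259+240) = 82/499 = 0.16433.
SE = √(p̂(1−p̂)(1/n₁+1/n₂)) = √(0.16433·0.83567·0.00802767) = √(0.0011024) = 0.03320.
z = (0.18147 − 0.14583)/0.03320 = 0.03564/0.03320 = 1.073.
p-value = P(Z < 1.073) ≈ 0.8584, so at α = 0.01 we fail to reject H₀.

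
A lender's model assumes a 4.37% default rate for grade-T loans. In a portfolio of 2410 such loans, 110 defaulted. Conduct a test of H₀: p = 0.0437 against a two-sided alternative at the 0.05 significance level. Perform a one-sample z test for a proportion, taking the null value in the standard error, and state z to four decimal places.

p̂ = 110/2410 = 0.045643.
SE = √(p₀(1−p₀)/n) = √(0.04179/2410) = 0.004164.
z = (0.045643 − 0.0437)/0.004164 = 0.001943/0.004164 = 0.4666.
Two-sided p-value ≈ 2·Φ(−0.467) = 0.6408; since p > α = 0.05, fail to reject H₀.

z = 0.4666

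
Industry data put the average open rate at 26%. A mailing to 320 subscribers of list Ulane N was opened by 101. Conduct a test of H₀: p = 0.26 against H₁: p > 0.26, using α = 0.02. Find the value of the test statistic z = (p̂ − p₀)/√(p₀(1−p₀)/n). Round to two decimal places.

p̂ = 101/320 = 0.3156.
Under H₀, SE = √(0.26·0.74/320) = √(0.00060125) = 0.0245.
z = (0.3156 − 0.26)/0.0245 = 0.0556/0.0245 = 2.27.
p-value = P(Z > 2.269) ≈ 0.0116; since p < α = 0.02, reject H₀.

z = 2.27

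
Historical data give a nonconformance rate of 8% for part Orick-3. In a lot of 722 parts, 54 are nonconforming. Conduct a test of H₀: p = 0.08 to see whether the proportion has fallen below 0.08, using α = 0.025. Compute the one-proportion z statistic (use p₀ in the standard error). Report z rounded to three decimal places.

p̂ = 54/722 ≈ 0.07479.
Under H₀, SE = √(0.08·0.92/722) = √(0.000101939) = 0.01010.
z = (0.07479 − 0.08)/0.01010 = -0.00521/0.01010 = -0.516.
p-value = P(Z < -0.516) ≈ 0.3030; since p > α = 0.025, fail to reject H₀.

z = -0.516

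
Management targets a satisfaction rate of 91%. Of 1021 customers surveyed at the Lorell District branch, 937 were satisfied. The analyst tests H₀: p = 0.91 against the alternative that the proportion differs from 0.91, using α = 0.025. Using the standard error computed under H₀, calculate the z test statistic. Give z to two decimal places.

p̂ = 937/1021 = 0.9177.
SE = √(p₀(1−p₀)/n) = √(0.0819/1021) = 0.0090.
z = (0.9177 − 0.91)/0.0090 = 0.0077/0.0090 = 0.86.
Two-sided p-value ≈ 2·Φ(−0.863) = 0.3882, so at α = 0.025 we fail to reject H₀.

z = 0.86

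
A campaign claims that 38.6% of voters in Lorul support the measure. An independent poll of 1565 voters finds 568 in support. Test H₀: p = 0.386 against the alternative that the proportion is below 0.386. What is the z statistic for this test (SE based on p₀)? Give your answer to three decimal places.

z = -1.874

p̂ = 568/1565 ≈ 0.362939.
SE = √(p₀(1−p₀)/n) = √(0.237/1565) = 0.012306.
z = (0.362939 − 0.386)/0.012306 = -0.023061/0.012306 = -1.874.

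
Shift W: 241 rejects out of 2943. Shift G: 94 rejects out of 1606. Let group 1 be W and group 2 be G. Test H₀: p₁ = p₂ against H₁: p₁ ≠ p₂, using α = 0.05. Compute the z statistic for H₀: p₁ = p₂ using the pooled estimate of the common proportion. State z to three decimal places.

p̂₁ = 241/2943 ≈ 0.081889, p̂₂ = 94/1606 ≈ 0.058531.
Pooled p̂ = (241+94)/(2943+1606) = 335/4549 = 0.073643.
SE = √(0.0682193 × 0.000962454) = 0.008103.
z = (0.081889 − 0.058531)/0.008103 = 0.023358/0.008103 = 2.883.
Two-sided p-value ≈ 2·Φ(−2.883) = 0.0039; since p < α = 0.05, reject H₀.

z = 2.883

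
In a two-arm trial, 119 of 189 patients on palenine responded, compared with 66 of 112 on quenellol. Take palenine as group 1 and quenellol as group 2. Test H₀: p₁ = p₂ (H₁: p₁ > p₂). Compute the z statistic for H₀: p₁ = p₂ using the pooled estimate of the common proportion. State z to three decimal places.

p̂₁ = 119/189 ≈ 0.62963, p̂₂ = 66/112 ≈ 0.58929.
Pooled p̂ = (119+66)/(189+112) = 185/301 = 0.61462.
SE = √(p̂(1−p̂)(1/n₁+1/n₂)) = √(0.61462·0.38538·0.0142196) = √(0.00336809) = 0.05804.
z = (0.62963 − 0.58929)/0.05804 = 0.04034/0.05804 = 0.695.
p-value = P(Z > 0.695) ≈ 0.2435.

z = 0.695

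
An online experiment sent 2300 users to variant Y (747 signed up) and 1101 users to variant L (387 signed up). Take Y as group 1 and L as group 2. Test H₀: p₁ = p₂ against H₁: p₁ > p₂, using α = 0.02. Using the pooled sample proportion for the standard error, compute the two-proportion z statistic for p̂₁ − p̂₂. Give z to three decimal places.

p̂₁ = 747/2300 ≈ 0.32478, p̂₂ = 387/1101 ≈ 0.35150.
Pooled p̂ = (747+387)/(2300+1101) = 1134/3401 = 0.33343.
SE = √(0.222255 × 0.00134305) = 0.01728.
z = (0.32478 − 0.35150)/0.01728 = -0.02672/0.01728 = -1.546.
p-value = P(Z > -1.546) ≈ 0.9390; since p > α = 0.02, fail to reject H₀.

z = -1.546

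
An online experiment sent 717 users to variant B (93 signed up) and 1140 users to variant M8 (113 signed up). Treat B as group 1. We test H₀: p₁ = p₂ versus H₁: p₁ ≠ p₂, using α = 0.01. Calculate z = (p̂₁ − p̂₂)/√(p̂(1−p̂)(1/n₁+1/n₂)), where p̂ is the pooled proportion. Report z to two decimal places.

p̂₁ = 93/717 ≈ 0.1297, p̂₂ = 113/1140 ≈ 0.0991.
Pooled p̂ = (93+113)/(717+1140) = 206/1857 = 0.1109.
SE = √(p̂(1−p̂)(1/n₁+1/n₂)) = √(0.1109·0.8891·0.00227189) = √(0.000224067) = 0.0150.
z = (0.1297 − 0.0991)/0.0150 = 0.0306/0.0150 = 2.04.
p-value = 2·P(Z > 2.043) ≈ 0.0410; since p > α = 0.01, fail to reject H₀.

z = 2.04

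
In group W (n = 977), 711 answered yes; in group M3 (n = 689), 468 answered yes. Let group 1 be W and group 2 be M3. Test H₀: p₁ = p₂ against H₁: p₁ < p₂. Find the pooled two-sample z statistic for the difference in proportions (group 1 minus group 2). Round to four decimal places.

p̂₁ = 711/977 = 0.727738, p̂₂ = 468/689 = 0.679245.
Pooled p̂ = (711+468)/(977+689) = 1179/1666 = 0.707683.
SE = √(0.206868 × 0.00247492) = 0.022627.
z = (0.727738 − 0.679245)/0.022627 = 0.048493/0.022627 = 2.1431.

z = 2.1431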